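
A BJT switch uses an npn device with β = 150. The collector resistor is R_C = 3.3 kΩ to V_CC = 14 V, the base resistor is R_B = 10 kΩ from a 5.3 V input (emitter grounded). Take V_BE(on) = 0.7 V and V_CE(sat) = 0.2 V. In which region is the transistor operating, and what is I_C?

Assume active: I_B = (5.3 − 0.7)/10 = 0.46 mA, giving I_C = β·I_B = 69 mA.
But then V_CE = 14 − 69×3.3 = -214 V < V_CE(sat) = 0.2 V — impossible in the active region.
So the transistor is saturated. With V_CE = 0.2 V, I_C = (V_CC − 0.2)/R_C = 13.8/3.3 = 4.18 mA.
Check: β·I_B = 69 mA > I_C = 4.18 mA, confirming saturation.

saturation; I_C ≈ 4.2 mA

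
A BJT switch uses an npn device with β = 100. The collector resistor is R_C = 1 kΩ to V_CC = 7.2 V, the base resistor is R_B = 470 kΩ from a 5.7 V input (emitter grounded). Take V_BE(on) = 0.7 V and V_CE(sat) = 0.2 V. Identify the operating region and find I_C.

Assume active. Base-emitter loop: I_B = (V_BB − V_BE)/R_B = (5.7 − 0.7)/470 = 0.0106 mA.
I_C = β·I_B = 100×0.0106 = 1.06 mA.
V_CE = V_CC − I_C·R_C = 7.2 − 1.06×1 = 6.14 V > V_CE(sat), so the active-region assumption holds.

active; I_C ≈ 1.1 mA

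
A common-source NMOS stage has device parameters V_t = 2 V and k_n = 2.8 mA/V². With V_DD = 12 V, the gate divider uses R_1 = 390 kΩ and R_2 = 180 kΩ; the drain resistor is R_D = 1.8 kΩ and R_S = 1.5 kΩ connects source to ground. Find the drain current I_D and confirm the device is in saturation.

V_G = V_DD·R_2/(R_1+R_2) = 12×180/570 = 3.79 V.
Assume saturation: I_D = (k_n/2)(V_GS − V_t)² with V_GS = V_G − I_D·R_S = 3.79 − 1.5·I_D.
Substituting gives 3.15·I_D² − 8.52·I_D + 4.48 = 0, with roots I_D = 0.716 or 1.99 mA.
The root I_D = 1.99 mA gives V_GS = 0.809 V ≤ V_t, so take I_D = 0.716 mA.
Then V_GS = 2.72 V and V_DS = V_DD − I_D(R_D+R_S) = 12 − 0.716×3.3 = 9.64 V.
Saturation requires V_DS ≥ V_GS − V_t = 0.715 V; 9.64 ≥ 0.715 ✓.

I_D ≈ 0.72 mA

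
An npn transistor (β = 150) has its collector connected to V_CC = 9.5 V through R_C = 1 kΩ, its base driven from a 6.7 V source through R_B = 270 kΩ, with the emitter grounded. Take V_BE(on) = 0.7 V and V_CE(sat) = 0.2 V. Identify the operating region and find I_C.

Assume active. Base-emitter loop: I_B = (V_BB − V_BE)/R_B = (6.7 − 0.7)/270 = 0.0222 mA.
I_C = β·I_B = 150×0.0222 = 3.33 mA.
V_CE = V_CC − I_C·R_C = 9.5 − 3.33×1 = 6.17 V > V_CE(sat), so the active-region assumption holds.

active; I_C ≈ 3.3 mA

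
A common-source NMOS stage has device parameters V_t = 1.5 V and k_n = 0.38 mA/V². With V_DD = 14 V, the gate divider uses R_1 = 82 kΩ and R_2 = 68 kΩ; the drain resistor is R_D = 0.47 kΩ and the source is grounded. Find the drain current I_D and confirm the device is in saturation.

I_D ≈ 4.5 mA

V_G = V_DD·R_2/(R_1+R_2) = 14×68/150 = 6.35 V. With the source grounded, V_GS = V_G = 6.35 V.
Assume saturation: I_D = (k_n/2)(V_GS − V_t)² = (0.38/2)×(6.35 − 1.5)² = 0.19×4.85² = 4.46 mA.
V_DS = V_DD − I_D·R_D = 14 − 4.46×0.47 = 11.9 V.
Saturation requires V_DS ≥ V_GS − V_t = 4.85 V; 11.9 ≥ 4.85 ✓.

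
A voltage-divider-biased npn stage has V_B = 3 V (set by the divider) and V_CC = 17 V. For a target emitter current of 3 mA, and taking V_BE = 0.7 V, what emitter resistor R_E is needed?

V_E = V_B − V_BE = 3 − 0.7 = 2.3 V.
R_E = V_E / I_E = 2.3 / 3 = 0.767 kΩ.

R_E ≈ 0.77 kΩ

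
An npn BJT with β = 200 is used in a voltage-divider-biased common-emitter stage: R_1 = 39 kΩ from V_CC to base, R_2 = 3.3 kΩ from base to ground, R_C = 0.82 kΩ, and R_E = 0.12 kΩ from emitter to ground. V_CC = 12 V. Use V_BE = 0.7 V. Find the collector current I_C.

Thevenize the base divider: V_Th = V_CC·R_2/(R_1+R_2) = 12×3.3/42.3 = 0.936 V, R_Th = R_1‖R_2 = 3.04 kΩ.
Base-emitter loop: V_Th = I_B·R_Th + V_BE + (β+1)I_B·R_E, so I_B = (0.936 − 0.7) / (3.04 + 201×0.12) = 0.00869 mA.
I_C = β·I_B = 200×0.00869 = 1.74 mA, and I_E = (β+1)I_B = 1.75 mA.
V_CE = V_CC − I_C·R_C − I_E·R_E = 12 − 1.74×0.82 − 1.75×0.12 = 10.4 V.
V_CE = 10.4 V > 0.2 V confirms active-region operation.

I_C ≈ 1.7 mA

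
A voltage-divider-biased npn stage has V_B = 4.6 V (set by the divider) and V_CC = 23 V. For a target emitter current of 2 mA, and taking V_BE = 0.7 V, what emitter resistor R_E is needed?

R_E ≈ 1.9 kΩ

V_E = V_B − V_BE = 4.6 − 0.7 = 3.9 V.
R_E = V_E / I_E = 3.9 / 2 = 1.95 kΩ.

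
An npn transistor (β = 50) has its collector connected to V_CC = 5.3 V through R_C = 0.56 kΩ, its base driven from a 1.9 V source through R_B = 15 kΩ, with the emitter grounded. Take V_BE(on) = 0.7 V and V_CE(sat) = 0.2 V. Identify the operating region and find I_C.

active; I_C ≈ 4 mA

Assume active. Base-emitter loop: I_B = (V_BB − V_BE)/R_B = (1.9 − 0.7)/15 = 0.08 mA.
I_C = β·I_B = 50×0.08 = 4 mA.
V_CE = V_CC − I_C·R_C = 5.3 − 4×0.56 = 3.06 V > V_CE(sat), so the active-region assumption holds.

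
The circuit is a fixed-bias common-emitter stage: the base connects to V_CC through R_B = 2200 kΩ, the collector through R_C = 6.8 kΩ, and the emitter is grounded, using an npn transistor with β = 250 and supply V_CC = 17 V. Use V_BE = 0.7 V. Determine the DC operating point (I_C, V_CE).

Base loop: V_CC = I_B·R_B + V_BE, so I_B = (17 − 0.7)/2200 kΩ = 0.00741 mA.
In the active region I_C = β·I_B = 250 × 0.00741 = 1.85 mA.
Collector loop: V_CE = V_CC − I_C·R_C = 17 − 1.85×6.8 = 4.4 V.
Since V_CE = 4.4 V > V_CE(sat) ≈ 0.2 V, the transistor is in the active region as assumed.

I_C ≈ 1.9 mA, V_CE ≈ 4.4 V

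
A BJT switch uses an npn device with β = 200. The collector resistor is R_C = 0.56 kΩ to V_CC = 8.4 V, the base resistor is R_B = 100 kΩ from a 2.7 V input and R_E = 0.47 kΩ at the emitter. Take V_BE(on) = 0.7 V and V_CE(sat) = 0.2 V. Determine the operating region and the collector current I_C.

active; I_C ≈ 2.1 mA

Assume active. Base-emitter loop: I_B = (V_BB − V_BE)/(R_B + (β+1)R_E) = (2.7 − 0.7)/(100 + 201×0.47) = 0.0103 mA.
I_C = β·I_B = 200×0.0103 = 2.06 mA.
V_CE = V_CC − I_C·R_C − I_E·R_E = 8.4 − 2.06×0.56 − 2.07×0.47 = 6.28 V > V_CE(sat), so the active-region assumption holds.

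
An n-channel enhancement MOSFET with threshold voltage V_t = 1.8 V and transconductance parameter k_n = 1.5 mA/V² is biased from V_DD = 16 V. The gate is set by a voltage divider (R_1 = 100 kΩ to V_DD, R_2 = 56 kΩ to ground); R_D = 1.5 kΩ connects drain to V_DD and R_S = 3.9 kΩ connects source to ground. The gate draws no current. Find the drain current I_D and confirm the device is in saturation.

V_G = V_DD·R_2/(R_1+R_2) = 16×56/156 = 5.74 V.
Assume saturation: I_D = (k_n/2)(V_GS − V_t)² with V_GS = V_G − I_D·R_S = 5.74 − 3.9·I_D.
Substituting gives 11.4·I_D² − 24.1·I_D + 11.7 = 0, with roots I_D = 0.754 or 1.36 mA.
The root I_D = 1.36 mA gives V_GS = 0.455 V ≤ V_t, so take I_D = 0.754 mA.
Then V_GS = 2.8 V and V_DS = V_DD − I_D(R_D+R_S) = 16 − 0.754×5.4 = 11.9 V.
Saturation requires V_DS ≥ V_GS − V_t = 1 V; 11.9 ≥ 1 ✓.

I_D ≈ 0.75 mA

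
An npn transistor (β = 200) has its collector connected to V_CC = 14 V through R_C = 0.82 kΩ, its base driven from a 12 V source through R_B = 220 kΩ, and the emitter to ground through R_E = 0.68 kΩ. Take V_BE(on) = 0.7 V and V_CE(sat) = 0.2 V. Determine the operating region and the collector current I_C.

active; I_C ≈ 6.3 mA

Assume active. Base-emitter loop: I_B = (V_BB − V_BE)/(R_B + (β+1)R_E) = (12 − 0.7)/(220 + 201×0.68) = 0.0317 mA.
I_C = β·I_B = 200×0.0317 = 6.34 mA.
V_CE = V_CC − I_C·R_C − I_E·R_E = 14 − 6.34×0.82 − 6.37×0.68 = 4.47 V > V_CE(sat), so the active-region assumption holds.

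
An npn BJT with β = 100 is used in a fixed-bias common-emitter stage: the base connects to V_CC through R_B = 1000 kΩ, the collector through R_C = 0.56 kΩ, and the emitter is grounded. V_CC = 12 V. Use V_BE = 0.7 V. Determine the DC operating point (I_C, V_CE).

I_C ≈ 1.1 mA, V_CE ≈ 11 V

Base loop: V_CC = I_B·R_B + V_BE, so I_B = (12 − 0.7)/1000 kΩ = 0.0113 mA.
In the active region I_C = β·I_B = 100 × 0.0113 = 1.13 mA.
Collector loop: V_CE = V_CC − I_C·R_C = 12 − 1.13×0.56 = 11.4 V.
Since V_CE = 11.4 V > V_CE(sat) ≈ 0.2 V, the transistor is in the active region as assumed.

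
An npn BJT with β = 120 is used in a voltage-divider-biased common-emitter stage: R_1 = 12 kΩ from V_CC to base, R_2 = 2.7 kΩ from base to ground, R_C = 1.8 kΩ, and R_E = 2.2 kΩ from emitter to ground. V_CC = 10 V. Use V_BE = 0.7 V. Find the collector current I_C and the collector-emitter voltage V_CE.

I_C ≈ 0.51 mA, V_CE ≈ 8 V

Thevenize the base divider: V_Th = V_CC·R_2/(R_1+R_2) = 10×2.7/14.7 = 1.84 V, R_Th = R_1‖R_2 = 2.2 kΩ.
Base-emitter loop: V_Th = I_B·R_Th + V_BE + (β+1)I_B·R_E, so I_B = (1.84 − 0.7) / (2.2 + 121×2.2) = 0.00424 mA.
I_C = β·I_B = 120×0.00424 = 0.508 mA, and I_E = (β+1)I_B = 0.512 mA.
V_CE = V_CC − I_C·R_C − I_E·R_E = 10 − 0.508×1.8 − 0.512×2.2 = 7.96 V.
V_CE = 7.96 V > 0.2 V confirms active-region operation.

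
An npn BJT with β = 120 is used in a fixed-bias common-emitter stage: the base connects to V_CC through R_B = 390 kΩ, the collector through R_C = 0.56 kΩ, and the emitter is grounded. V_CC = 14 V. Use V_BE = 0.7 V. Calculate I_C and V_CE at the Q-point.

I_C ≈ 4.1 mA, V_CE ≈ 12 V

Base loop: V_CC = I_B·R_B + V_BE, so I_B = (14 − 0.7)/390 kΩ = 0.0341 mA.
In the active region I_C = β·I_B = 120 × 0.0341 = 4.09 mA.
Collector loop: V_CE = V_CC − I_C·R_C = 14 − 4.09×0.56 = 11.7 V.
Since V_CE = 11.7 V > V_CE(sat) ≈ 0.2 V, the transistor is in the active region as assumed.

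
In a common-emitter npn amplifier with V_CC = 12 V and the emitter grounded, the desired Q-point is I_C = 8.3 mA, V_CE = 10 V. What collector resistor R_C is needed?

R_C ≈ 0.24 kΩ

Collector loop: V_CC = I_C·R_C + V_CE.
R_C = (V_CC − V_CE)/I_C = (12 − 10)/8.3 = 0.241 kΩ.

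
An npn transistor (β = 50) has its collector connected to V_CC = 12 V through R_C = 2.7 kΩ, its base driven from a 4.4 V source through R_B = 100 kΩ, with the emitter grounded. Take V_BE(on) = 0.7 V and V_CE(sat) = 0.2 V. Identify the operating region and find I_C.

Assume active. Base-emitter loop: I_B = (V_BB − V_BE)/R_B = (4.4 − 0.7)/100 = 0.037 mA.
I_C = β·I_B = 50×0.037 = 1.85 mA.
V_CE = V_CC − I_C·R_C = 12 − 1.85×2.7 = 7 V > V_CE(sat), so the active-region assumption holds.

active; I_C ≈ 1.9 mA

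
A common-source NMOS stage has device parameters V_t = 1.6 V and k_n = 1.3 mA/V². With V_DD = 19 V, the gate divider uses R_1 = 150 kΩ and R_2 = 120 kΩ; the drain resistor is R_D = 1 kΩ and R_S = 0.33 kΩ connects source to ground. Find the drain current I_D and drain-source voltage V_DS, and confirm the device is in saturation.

V_G = V_DD·R_2/(R_1+R_2) = 19×120/270 = 8.44 V.
Assume saturation: I_D = (k_n/2)(V_GS − V_t)² with V_GS = V_G − I_D·R_S = 8.44 − 0.33·I_D.
Substituting gives 0.0708·I_D² − 3.94·I_D + 30.5 = 0, with roots I_D = 9.29 or 46.3 mA.
The root I_D = 46.3 mA gives V_GS = -6.84 V ≤ V_t, so take I_D = 9.29 mA.
Then V_GS = 5.38 V and V_DS = V_DD − I_D(R_D+R_S) = 19 − 9.29×1.33 = 6.65 V.
Saturation requires V_DS ≥ V_GS − V_t = 3.78 V; 6.65 ≥ 3.78 ✓.

I_D ≈ 9.3 mA, V_DS ≈ 6.6 V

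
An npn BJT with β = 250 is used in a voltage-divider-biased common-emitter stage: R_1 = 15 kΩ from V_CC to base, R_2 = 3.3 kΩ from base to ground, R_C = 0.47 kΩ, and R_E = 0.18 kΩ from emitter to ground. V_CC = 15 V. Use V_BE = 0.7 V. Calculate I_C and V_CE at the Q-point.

I_C ≈ 10 mA, V_CE ≈ 8.2 V

Thevenize the base divider: V_Th = V_CC·R_2/(R_1+R_2) = 15×3.3/18.3 = 2.7 V, R_Th = R_1‖R_2 = 2.7 kΩ.
Base-emitter loop: V_Th = I_B·R_Th + V_BE + (β+1)I_B·R_E, so I_B = (2.7 − 0.7) / (2.7 + 251×0.18) = 0.0419 mA.
I_C = β·I_B = 250×0.0419 = 10.5 mA, and I_E = (β+1)I_B = 10.5 mA.
V_CE = V_CC − I_C·R_C − I_E·R_E = 15 − 10.5×0.47 − 10.5×0.18 = 8.19 V.
V_CE = 8.19 V > 0.2 V confirms active-region operation.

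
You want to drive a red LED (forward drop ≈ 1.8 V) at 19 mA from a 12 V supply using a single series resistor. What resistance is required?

R ≈ 0.54 kΩ

The resistor drops V_S − V_D = 12 − 1.8 = 10.2 V at 19 mA.
R = 10.2 V / 19 mA = 0.537 kΩ.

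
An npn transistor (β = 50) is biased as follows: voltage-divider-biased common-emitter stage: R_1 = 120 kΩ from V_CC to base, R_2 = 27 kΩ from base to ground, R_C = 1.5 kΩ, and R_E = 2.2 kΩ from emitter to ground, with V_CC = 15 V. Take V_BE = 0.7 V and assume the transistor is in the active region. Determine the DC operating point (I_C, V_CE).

I_C ≈ 0.77 mA, V_CE ≈ 12 V

Thevenize the base divider: V_Th = V_CC·R_2/(R_1+R_2) = 15×27/147 = 2.76 V, R_Th = R_1‖R_2 = 22 kΩ.
Base-emitter loop: V_Th = I_B·R_Th + V_BE + (β+1)I_B·R_E, so I_B = (2.76 − 0.7) / (22 + 51×2.2) = 0.0153 mA.
I_C = β·I_B = 50×0.0153 = 0.765 mA, and I_E = (β+1)I_B = 0.781 mA.
V_CE = V_CC − I_C·R_C − I_E·R_E = 15 − 0.765×1.5 − 0.781×2.2 = 12.1 V.
V_CE = 12.1 V > 0.2 V confirms active-region operation.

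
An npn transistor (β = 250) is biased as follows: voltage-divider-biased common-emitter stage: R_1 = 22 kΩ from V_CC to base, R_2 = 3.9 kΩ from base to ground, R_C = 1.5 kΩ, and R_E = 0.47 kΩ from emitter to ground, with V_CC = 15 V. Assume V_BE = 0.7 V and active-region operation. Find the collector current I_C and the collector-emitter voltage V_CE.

Thevenize the base divider: V_Th = V_CC·R_2/(R_1+R_2) = 15×3.9/25.9 = 2.26 V, R_Th = R_1‖R_2 = 3.31 kΩ.
Base-emitter loop: V_Th = I_B·R_Th + V_BE + (β+1)I_B·R_E, so I_B = (2.26 − 0.7) / (3.31 + 251×0.47) = 0.0129 mA.
I_C = β·I_B = 250×0.0129 = 3.21 mA, and I_E = (β+1)I_B = 3.23 mA.
V_CE = V_CC − I_C·R_C − I_E·R_E = 15 − 3.21×1.5 − 3.23×0.47 = 8.66 V.
V_CE = 8.66 V > 0.2 V confirms active-region operation.

I_C ≈ 3.2 mA, V_CE ≈ 8.7 V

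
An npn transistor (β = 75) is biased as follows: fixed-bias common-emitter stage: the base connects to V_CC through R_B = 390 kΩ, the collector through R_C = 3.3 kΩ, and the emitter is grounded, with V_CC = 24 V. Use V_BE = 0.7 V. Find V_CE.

Base loop: V_CC = I_B·R_B + V_BE, so I_B = (24 − 0.7)/390 kΩ = 0.0597 mA.
In the active region I_C = β·I_B = 75 × 0.0597 = 4.48 mA.
Collector loop: V_CE = V_CC − I_C·R_C = 24 − 4.48×3.3 = 9.21 V.
Since V_CE = 9.21 V > V_CE(sat) ≈ 0.2 V, the transistor is in the active region as assumed.

V_CE ≈ 9.2 V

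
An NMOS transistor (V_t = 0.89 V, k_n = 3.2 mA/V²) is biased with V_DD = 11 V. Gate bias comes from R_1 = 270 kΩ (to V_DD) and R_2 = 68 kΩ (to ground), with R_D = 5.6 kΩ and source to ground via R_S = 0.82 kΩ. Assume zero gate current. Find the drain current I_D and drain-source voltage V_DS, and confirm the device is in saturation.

V_G = V_DD·R_2/(R_1+R_2) = 11×68/338 = 2.21 V.
Assume saturation: I_D = (k_n/2)(V_GS − V_t)² with V_GS = V_G − I_D·R_S = 2.21 − 0.82·I_D.
Substituting gives 1.08·I_D² − 4.47·I_D + 2.8 = 0, with roots I_D = 0.768 or 3.39 mA.
The root I_D = 3.39 mA gives V_GS = -0.565 V ≤ V_t, so take I_D = 0.768 mA.
Then V_GS = 1.58 V and V_DS = V_DD − I_D(R_D+R_S) = 11 − 0.768×6.42 = 6.07 V.
Saturation requires V_DS ≥ V_GS − V_t = 0.693 V; 6.07 ≥ 0.693 ✓.

I_D ≈ 0.77 mA, V_DS ≈ 6.1 V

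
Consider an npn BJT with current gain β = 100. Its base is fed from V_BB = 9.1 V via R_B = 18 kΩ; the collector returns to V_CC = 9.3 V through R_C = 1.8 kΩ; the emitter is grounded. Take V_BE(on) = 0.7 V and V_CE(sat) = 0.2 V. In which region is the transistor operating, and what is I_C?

Assume active: I_B = (9.1 − 0.7)/18 = 0.467 mA, giving I_C = β·I_B = 46.7 mA.
But then V_CE = 9.3 − 46.7×1.8 = -74.7 V < V_CE(sat) = 0.2 V — impossible in the active region.
So the transistor is saturated. With V_CE = 0.2 V, I_C = (V_CC − 0.2)/R_C = 9.1/1.8 = 5.06 mA.
Check: β·I_B = 46.7 mA > I_C = 5.06 mA, confirming saturation.

saturation; I_C ≈ 5.1 mA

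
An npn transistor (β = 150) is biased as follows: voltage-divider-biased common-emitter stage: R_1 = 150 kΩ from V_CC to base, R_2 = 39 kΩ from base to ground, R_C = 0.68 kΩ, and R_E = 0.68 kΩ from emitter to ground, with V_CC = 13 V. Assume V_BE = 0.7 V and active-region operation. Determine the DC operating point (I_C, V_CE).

I_C ≈ 2.2 mA, V_CE ≈ 10 V

Thevenize the base divider: V_Th = V_CC·R_2/(R_1+R_2) = 13×39/189 = 2.68 V, R_Th = R_1‖R_2 = 31 kΩ.
Base-emitter loop: V_Th = I_B·R_Th + V_BE + (β+1)I_B·R_E, so I_B = (2.68 − 0.7) / (31 + 151×0.68) = 0.0148 mA.
I_C = β·I_B = 150×0.0148 = 2.23 mA, and I_E = (β+1)I_B = 2.24 mA.
V_CE = V_CC − I_C·R_C − I_E·R_E = 13 − 2.23×0.68 − 2.24×0.68 = 9.96 V.
V_CE = 9.96 V > 0.2 V confirms active-region operation.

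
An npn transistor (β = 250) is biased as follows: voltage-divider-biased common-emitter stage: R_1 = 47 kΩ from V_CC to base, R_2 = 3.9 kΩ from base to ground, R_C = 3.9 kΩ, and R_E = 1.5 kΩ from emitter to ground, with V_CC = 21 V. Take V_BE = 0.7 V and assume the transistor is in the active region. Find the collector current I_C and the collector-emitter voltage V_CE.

I_C ≈ 0.6 mA, V_CE ≈ 18 V

Thevenize the base divider: V_Th = V_CC·R_2/(R_1+R_2) = 21×3.9/50.9 = 1.61 V, R_Th = R_1‖R_2 = 3.6 kΩ.
Base-emitter loop: V_Th = I_B·R_Th + V_BE + (β+1)I_B·R_E, so I_B = (1.61 − 0.7) / (3.6 + 251×1.5) = 0.00239 mA.
I_C = β·I_B = 250×0.00239 = 0.598 mA, and I_E = (β+1)I_B = 0.6 mA.
V_CE = V_CC − I_C·R_C − I_E·R_E = 21 − 0.598×3.9 − 0.6×1.5 = 17.8 V.
V_CE = 17.8 V > 0.2 V confirms active-region operation.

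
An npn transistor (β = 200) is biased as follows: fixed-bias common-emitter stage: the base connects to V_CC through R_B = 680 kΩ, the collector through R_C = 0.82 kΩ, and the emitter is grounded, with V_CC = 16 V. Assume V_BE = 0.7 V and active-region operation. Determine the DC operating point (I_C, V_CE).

Base loop: V_CC = I_B·R_B + V_BE, so I_B = (16 − 0.7)/680 kΩ = 0.0225 mA.
In the active region I_C = β·I_B = 200 × 0.0225 = 4.5 mA.
Collector loop: V_CE = V_CC − I_C·R_C = 16 − 4.5×0.82 = 12.3 V.
Since V_CE = 12.3 V > V_CE(sat) ≈ 0.2 V, the transistor is in the active region as assumed.

I_C ≈ 4.5 mA, V_CE ≈ 12 V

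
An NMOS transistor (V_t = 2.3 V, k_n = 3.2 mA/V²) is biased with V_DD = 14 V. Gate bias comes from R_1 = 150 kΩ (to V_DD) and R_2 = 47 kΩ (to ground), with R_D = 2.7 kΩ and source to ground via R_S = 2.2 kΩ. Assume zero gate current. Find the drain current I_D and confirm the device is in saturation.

V_G = V_DD·R_2/(R_1+R_2) = 14×47/197 = 3.34 V.
Assume saturation: I_D = (k_n/2)(V_GS − V_t)² with V_GS = V_G − I_D·R_S = 3.34 − 2.2·I_D.
Substituting gives 7.74·I_D² − 8.32·I_D + 1.73 = 0, with roots I_D = 0.282 or 0.793 mA.
The root I_D = 0.793 mA gives V_GS = 1.6 V ≤ V_t, so take I_D = 0.282 mA.
Then V_GS = 2.72 V and V_DS = V_DD − I_D(R_D+R_S) = 14 − 0.282×4.9 = 12.6 V.
Saturation requires V_DS ≥ V_GS − V_t = 0.42 V; 12.6 ≥ 0.42 ✓.

I_D ≈ 0.28 mA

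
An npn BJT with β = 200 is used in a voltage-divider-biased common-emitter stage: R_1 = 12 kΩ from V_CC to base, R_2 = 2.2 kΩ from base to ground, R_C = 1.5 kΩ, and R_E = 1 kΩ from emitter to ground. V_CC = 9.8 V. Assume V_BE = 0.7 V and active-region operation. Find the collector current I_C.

I_C ≈ 0.81 mA

Thevenize the base divider: V_Th = V_CC·R_2/(R_1+R_2) = 9.8×2.2/14.2 = 1.52 V, R_Th = R_1‖R_2 = 1.86 kΩ.
Base-emitter loop: V_Th = I_B·R_Th + V_BE + (β+1)I_B·R_E, so I_B = (1.52 − 0.7) / (1.86 + 201×1) = 0.00403 mA.
I_C = β·I_B = 200×0.00403 = 0.807 mA, and I_E = (β+1)I_B = 0.811 mA.
V_CE = V_CC − I_C·R_C − I_E·R_E = 9.8 − 0.807×1.5 − 0.811×1 = 7.78 V.
V_CE = 7.78 V > 0.2 V confirms active-region operation.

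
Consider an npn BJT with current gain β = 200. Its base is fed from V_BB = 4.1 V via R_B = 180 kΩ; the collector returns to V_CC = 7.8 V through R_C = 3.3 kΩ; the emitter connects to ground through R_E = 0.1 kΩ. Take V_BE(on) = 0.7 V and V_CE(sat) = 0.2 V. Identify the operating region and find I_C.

Assume active: I_B = (4.1 − 0.7)/(180 + 201×0.1) = 0.017 mA, I_C = β·I_B = 3.4 mA.
Then V_CE = 7.8 − 3.4×3.3 − 3.42×0.1 = -3.76 V < 0.2 V — the active assumption fails.
Re-solve with V_CE = 0.2 V. KCL at the emitter: V_E/R_E = (V_BB−0.7−V_E)/R_B + (V_CC−0.2−V_E)/R_C, giving V_E = 0.225 V.
I_C = (V_CC − 0.2 − V_E)/R_C = (7.6 − 0.225)/3.3 = 2.23 mA.
Check: I_B = (3.4 − 0.225)/180 = 0.0176 mA, and β·I_B = 3.53 mA > I_C, confirming saturation.

saturation; I_C ≈ 2.2 mA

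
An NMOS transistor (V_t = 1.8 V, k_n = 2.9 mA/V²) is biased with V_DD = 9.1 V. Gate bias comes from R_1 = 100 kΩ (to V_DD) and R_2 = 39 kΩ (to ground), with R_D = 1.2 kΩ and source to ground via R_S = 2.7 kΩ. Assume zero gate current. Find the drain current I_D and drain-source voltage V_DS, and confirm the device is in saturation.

V_G = V_DD·R_2/(R_1+R_2) = 9.1×39/139 = 2.55 V.
Assume saturation: I_D = (k_n/2)(V_GS − V_t)² with V_GS = V_G − I_D·R_S = 2.55 − 2.7·I_D.
Substituting gives 10.6·I_D² − 6.9·I_D + 0.823 = 0, with roots I_D = 0.157 or 0.495 mA.
The root I_D = 0.495 mA gives V_GS = 1.22 V ≤ V_t, so take I_D = 0.157 mA.
Then V_GS = 2.13 V and V_DS = V_DD − I_D(R_D+R_S) = 9.1 − 0.157×3.9 = 8.49 V.
Saturation requires V_DS ≥ V_GS − V_t = 0.329 V; 8.49 ≥ 0.329 ✓.

I_D ≈ 0.16 mA, V_DS ≈ 8.5 V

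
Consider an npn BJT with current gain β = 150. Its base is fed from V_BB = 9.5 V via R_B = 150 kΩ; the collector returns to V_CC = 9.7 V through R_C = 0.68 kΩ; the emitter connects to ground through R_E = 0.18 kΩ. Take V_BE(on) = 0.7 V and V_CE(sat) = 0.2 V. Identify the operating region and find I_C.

active; I_C ≈ 7.5 mA

Assume active. Base-emitter loop: I_B = (V_BB − V_BE)/(R_B + (β+1)R_E) = (9.5 − 0.7)/(150 + 151×0.18) = 0.0497 mA.
I_C = β·I_B = 150×0.0497 = 7.45 mA.
V_CE = V_CC − I_C·R_C − I_E·R_E = 9.7 − 7.45×0.68 − 7.5×0.18 = 3.28 V > V_CE(sat), so the active-region assumption holds.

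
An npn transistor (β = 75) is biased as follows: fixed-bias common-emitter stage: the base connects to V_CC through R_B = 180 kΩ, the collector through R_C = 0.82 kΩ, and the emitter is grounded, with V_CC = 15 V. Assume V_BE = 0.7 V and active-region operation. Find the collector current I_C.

Base loop: V_CC = I_B·R_B + V_BE, so I_B = (15 − 0.7)/180 kΩ = 0.0794 mA.
In the active region I_C = β·I_B = 75 × 0.0794 = 5.96 mA.
Collector loop: V_CE = V_CC − I_C·R_C = 15 − 5.96×0.82 = 10.1 V.
Since V_CE = 10.1 V > V_CE(sat) ≈ 0.2 V, the transistor is in the active region as assumed.

I_C ≈ 6 mA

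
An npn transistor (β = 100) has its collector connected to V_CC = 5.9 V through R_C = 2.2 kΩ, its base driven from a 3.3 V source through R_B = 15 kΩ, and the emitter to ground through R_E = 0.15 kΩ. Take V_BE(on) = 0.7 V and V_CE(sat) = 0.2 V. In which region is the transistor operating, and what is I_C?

saturation; I_C ≈ 2.4 mA

Assume active: I_B = (3.3 − 0.7)/(15 + 101×0.15) = 0.0862 mA, I_C = β·I_B = 8.62 mA.
Then V_CE = 5.9 − 8.62×2.2 − 8.71×0.15 = -14.4 V < 0.2 V — the active assumption fails.
Re-solve with V_CE = 0.2 V. KCL at the emitter: V_E/R_E = (V_BB−0.7−V_E)/R_B + (V_CC−0.2−V_E)/R_C, giving V_E = 0.385 V.
I_C = (V_CC − 0.2 − V_E)/R_C = (5.7 − 0.385)/2.2 = 2.42 mA.
Check: I_B = (2.6 − 0.385)/15 = 0.148 mA, and β·I_B = 14.8 mA > I_C, confirming saturation.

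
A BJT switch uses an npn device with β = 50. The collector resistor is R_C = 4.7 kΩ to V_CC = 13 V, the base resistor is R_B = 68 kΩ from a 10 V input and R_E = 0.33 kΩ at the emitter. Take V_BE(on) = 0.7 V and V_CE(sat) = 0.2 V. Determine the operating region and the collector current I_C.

saturation; I_C ≈ 2.5 mA

Assume active: I_B = (10 − 0.7)/(68 + 51×0.33) = 0.11 mA, I_C = β·I_B = 5.48 mA.
Then V_CE = 13 − 5.48×4.7 − 5.59×0.33 = -14.6 V < 0.2 V — the active assumption fails.
Re-solve with V_CE = 0.2 V. KCL at the emitter: V_E/R_E = (V_BB−0.7−V_E)/R_B + (V_CC−0.2−V_E)/R_C, giving V_E = 0.878 V.
I_C = (V_CC − 0.2 − V_E)/R_C = (12.8 − 0.878)/4.7 = 2.54 mA.
Check: I_B = (9.3 − 0.878)/68 = 0.124 mA, and β·I_B = 6.19 mA > I_C, confirming saturation.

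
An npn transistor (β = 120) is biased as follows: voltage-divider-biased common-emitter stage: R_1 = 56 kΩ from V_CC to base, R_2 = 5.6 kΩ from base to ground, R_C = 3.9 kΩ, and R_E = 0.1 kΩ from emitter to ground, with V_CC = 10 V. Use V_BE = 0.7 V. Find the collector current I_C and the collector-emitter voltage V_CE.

Thevenize the base divider: V_Th = V_CC·R_2/(R_1+R_2) = 10×5.6/61.6 = 0.909 V, R_Th = R_1‖R_2 = 5.09 kΩ.
Base-emitter loop: V_Th = I_B·R_Th + V_BE + (β+1)I_B·R_E, so I_B = (0.909 − 0.7) / (5.09 + 121×0.1) = 0.0122 mA.
I_C = β·I_B = 120×0.0122 = 1.46 mA, and I_E = (β+1)I_B = 1.47 mA.
V_CE = V_CC − I_C·R_C − I_E·R_E = 10 − 1.46×3.9 − 1.47×0.1 = 4.16 V.
V_CE = 4.16 V > 0.2 V confirms active-region operation.

I_C ≈ 1.5 mA, V_CE ≈ 4.2 V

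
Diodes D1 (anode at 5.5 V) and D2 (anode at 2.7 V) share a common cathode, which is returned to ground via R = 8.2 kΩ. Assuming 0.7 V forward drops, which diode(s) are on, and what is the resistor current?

Only D1 conducts; I_R ≈ 0.59 mA

Assume both conduct. Then node N would need to be at both 5.5−0.7 = 4.8 V and 2.7−0.7 = 2 V, which is impossible.
Assume only D1 conducts: V_N = 5.5 − 0.7 = 4.8 V, so I_R = 4.8/8.2 = 0.585 mA.
Check D2: its anode-to-cathode voltage is 2.7 − 4.8 = -2.1 V < 0.7 V, so it is off. The assumption is consistent.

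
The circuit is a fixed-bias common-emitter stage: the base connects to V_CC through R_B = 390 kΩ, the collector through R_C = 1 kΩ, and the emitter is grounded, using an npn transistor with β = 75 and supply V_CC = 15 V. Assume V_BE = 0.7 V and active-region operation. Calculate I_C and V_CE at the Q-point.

I_C ≈ 2.8 mA, V_CE ≈ 12 V

Base loop: V_CC = I_B·R_B + V_BE, so I_B = (15 − 0.7)/390 kΩ = 0.0367 mA.
In the active region I_C = β·I_B = 75 × 0.0367 = 2.75 mA.
Collector loop: V_CE = V_CC − I_C·R_C = 15 − 2.75×1 = 12.2 V.
Since V_CE = 12.2 V > V_CE(sat) ≈ 0.2 V, the transistor is in the active region as assumed.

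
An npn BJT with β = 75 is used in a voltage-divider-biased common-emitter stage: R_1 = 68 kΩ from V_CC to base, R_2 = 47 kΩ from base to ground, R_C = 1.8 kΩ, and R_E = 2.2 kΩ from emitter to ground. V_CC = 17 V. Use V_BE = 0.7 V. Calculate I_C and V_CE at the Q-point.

Thevenize the base divider: V_Th = V_CC·R_2/(R_1+R_2) = 17×47/115 = 6.95 V, R_Th = R_1‖R_2 = 27.8 kΩ.
Base-emitter loop: V_Th = I_B·R_Th + V_BE + (β+1)I_B·R_E, so I_B = (6.95 − 0.7) / (27.8 + 76×2.2) = 0.032 mA.
I_C = β·I_B = 75×0.032 = 2.4 mA, and I_E = (β+1)I_B = 2.44 mA.
V_CE = V_CC − I_C·R_C − I_E·R_E = 17 − 2.4×1.8 − 2.44×2.2 = 7.32 V.
V_CE = 7.32 V > 0.2 V confirms active-region operation.

I_C ≈ 2.4 mA, V_CE ≈ 7.3 V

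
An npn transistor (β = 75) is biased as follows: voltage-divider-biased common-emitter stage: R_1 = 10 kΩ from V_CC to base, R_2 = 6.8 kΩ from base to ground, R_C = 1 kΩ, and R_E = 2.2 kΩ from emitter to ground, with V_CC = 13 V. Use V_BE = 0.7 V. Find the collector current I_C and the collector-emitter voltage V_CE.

I_C ≈ 2 mA, V_CE ≈ 6.5 V

Thevenize the base divider: V_Th = V_CC·R_2/(R_1+R_2) = 13×6.8/16.8 = 5.26 V, R_Th = R_1‖R_2 = 4.05 kΩ.
Base-emitter loop: V_Th = I_B·R_Th + V_BE + (β+1)I_B·R_E, so I_B = (5.26 − 0.7) / (4.05 + 76×2.2) = 0.0266 mA.
I_C = β·I_B = 75×0.0266 = 2 mA, and I_E = (β+1)I_B = 2.02 mA.
V_CE = V_CC − I_C·R_C − I_E·R_E = 13 − 2×1 − 2.02×2.2 = 6.55 V.
V_CE = 6.55 V > 0.2 V confirms active-region operation.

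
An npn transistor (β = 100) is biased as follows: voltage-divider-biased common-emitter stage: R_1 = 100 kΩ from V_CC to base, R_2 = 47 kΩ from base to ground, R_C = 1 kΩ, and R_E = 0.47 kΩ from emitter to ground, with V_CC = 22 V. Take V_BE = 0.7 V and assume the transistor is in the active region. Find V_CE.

V_CE ≈ 10 V

Thevenize the base divider: V_Th = V_CC·R_2/(R_1+R_2) = 22×47/147 = 7.03 V, R_Th = R_1‖R_2 = 32 kΩ.
Base-emitter loop: V_Th = I_B·R_Th + V_BE + (β+1)I_B·R_E, so I_B = (7.03 − 0.7) / (32 + 101×0.47) = 0.0797 mA.
I_C = β·I_B = 100×0.0797 = 7.97 mA, and I_E = (β+1)I_B = 8.05 mA.
V_CE = V_CC − I_C·R_C − I_E·R_E = 22 − 7.97×1 − 8.05×0.47 = 10.2 V.
V_CE = 10.2 V > 0.2 V confirms active-region operation.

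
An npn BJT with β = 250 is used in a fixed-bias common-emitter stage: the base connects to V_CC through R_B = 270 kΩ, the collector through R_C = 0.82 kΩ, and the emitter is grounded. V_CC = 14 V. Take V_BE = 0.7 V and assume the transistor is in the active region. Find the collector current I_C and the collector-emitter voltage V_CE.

Base loop: V_CC = I_B·R_B + V_BE, so I_B = (14 − 0.7)/270 kΩ = 0.0493 mA.
In the active region I_C = β·I_B = 250 × 0.0493 = 12.3 mA.
Collector loop: V_CE = V_CC − I_C·R_C = 14 − 12.3×0.82 = 3.9 V.
Since V_CE = 3.9 V > V_CE(sat) ≈ 0.2 V, the transistor is in the active region as assumed.

I_C ≈ 12 mA, V_CE ≈ 3.9 V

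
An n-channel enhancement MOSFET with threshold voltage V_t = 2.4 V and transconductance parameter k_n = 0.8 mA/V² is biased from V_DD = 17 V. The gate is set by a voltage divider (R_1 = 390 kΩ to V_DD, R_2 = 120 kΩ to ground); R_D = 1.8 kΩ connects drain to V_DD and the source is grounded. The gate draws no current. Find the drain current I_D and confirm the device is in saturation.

I_D ≈ 1 mA

V_G = V_DD·R_2/(R_1+R_2) = 17×120/510 = 4 V. With the source grounded, V_GS = V_G = 4 V.
Assume saturation: I_D = (k_n/2)(V_GS − V_t)² = (0.8/2)×(4 − 2.4)² = 0.4×1.6² = 1.02 mA.
V_DS = V_DD − I_D·R_D = 17 − 1.02×1.8 = 15.2 V.
Saturation requires V_DS ≥ V_GS − V_t = 1.6 V; 15.2 ≥ 1.6 ✓.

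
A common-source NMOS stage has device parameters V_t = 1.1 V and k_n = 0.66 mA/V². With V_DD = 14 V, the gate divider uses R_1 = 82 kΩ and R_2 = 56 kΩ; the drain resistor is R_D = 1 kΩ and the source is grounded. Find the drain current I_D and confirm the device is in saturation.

I_D ≈ 6.9 mA

V_G = V_DD·R_2/(R_1+R_2) = 14×56/138 = 5.68 V. With the source grounded, V_GS = V_G = 5.68 V.
Assume saturation: I_D = (k_n/2)(V_GS − V_t)² = (0.66/2)×(5.68 − 1.1)² = 0.33×4.58² = 6.93 mA.
V_DS = V_DD − I_D·R_D = 14 − 6.93×1 = 7.07 V.
Saturation requires V_DS ≥ V_GS − V_t = 4.58 V; 7.07 ≥ 4.58 ✓.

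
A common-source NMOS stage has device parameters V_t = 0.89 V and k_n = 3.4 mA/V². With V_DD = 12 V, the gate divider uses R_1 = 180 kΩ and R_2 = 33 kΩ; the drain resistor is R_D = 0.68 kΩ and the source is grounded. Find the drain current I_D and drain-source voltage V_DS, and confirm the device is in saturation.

V_G = V_DD·R_2/(R_1+R_2) = 12×33/213 = 1.86 V. With the source grounded, V_GS = V_G = 1.86 V.
Assume saturation: I_D = (k_n/2)(V_GS − V_t)² = (3.4/2)×(1.86 − 0.89)² = 1.7×0.969² = 1.6 mA.
V_DS = V_DD − I_D·R_D = 12 − 1.6×0.68 = 10.9 V.
Saturation requires V_DS ≥ V_GS − V_t = 0.969 V; 10.9 ≥ 0.969 ✓.

I_D ≈ 1.6 mA, V_DS ≈ 11 V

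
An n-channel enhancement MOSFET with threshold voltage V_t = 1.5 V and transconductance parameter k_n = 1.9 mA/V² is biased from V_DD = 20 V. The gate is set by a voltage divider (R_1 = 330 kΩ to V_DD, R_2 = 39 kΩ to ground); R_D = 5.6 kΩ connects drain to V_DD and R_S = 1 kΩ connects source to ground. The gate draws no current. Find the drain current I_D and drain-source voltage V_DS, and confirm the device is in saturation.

V_G = V_DD·R_2/(R_1+R_2) = 20×39/369 = 2.11 V.
Assume saturation: I_D = (k_n/2)(V_GS − V_t)² with V_GS = V_G − I_D·R_S = 2.11 − 1·I_D.
Substituting gives 0.95·I_D² − 2.17·I_D + 0.358 = 0, with roots I_D = 0.179 or 2.1 mA.
The root I_D = 2.1 mA gives V_GS = 0.0129 V ≤ V_t, so take I_D = 0.179 mA.
Then V_GS = 1.93 V and V_DS = V_DD − I_D(R_D+R_S) = 20 − 0.179×6.6 = 18.8 V.
Saturation requires V_DS ≥ V_GS − V_t = 0.434 V; 18.8 ≥ 0.434 ✓.

I_D ≈ 0.18 mA, V_DS ≈ 19 V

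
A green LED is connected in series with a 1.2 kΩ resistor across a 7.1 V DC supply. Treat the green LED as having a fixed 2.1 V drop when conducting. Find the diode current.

I ≈ 4.2 mA

KVL around the loop: 7.1 = V_D + I·R = 2.1 + I × 1.2 kΩ.
So I = (7.1 − 2.1) / 1.2 kΩ = 5 / 1.2 = 4.17 mA.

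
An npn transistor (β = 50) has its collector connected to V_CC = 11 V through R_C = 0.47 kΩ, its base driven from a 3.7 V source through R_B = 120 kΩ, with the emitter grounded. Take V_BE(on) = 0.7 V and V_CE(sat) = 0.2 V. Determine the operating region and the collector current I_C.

active; I_C ≈ 1.2 mA

Assume active. Base-emitter loop: I_B = (V_BB − V_BE)/R_B = (3.7 − 0.7)/120 = 0.025 mA.
I_C = β·I_B = 50×0.025 = 1.25 mA.
V_CE = V_CC − I_C·R_C = 11 − 1.25×0.47 = 10.4 V > V_CE(sat), so the active-region assumption holds.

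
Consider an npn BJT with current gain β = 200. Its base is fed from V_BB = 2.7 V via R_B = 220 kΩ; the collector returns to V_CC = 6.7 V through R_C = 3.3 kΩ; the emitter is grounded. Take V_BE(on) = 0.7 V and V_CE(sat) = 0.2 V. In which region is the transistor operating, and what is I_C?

Assume active. Base-emitter loop: I_B = (V_BB − V_BE)/R_B = (2.7 − 0.7)/220 = 0.00909 mA.
I_C = β·I_B = 200×0.00909 = 1.82 mA.
V_CE = V_CC − I_C·R_C = 6.7 − 1.82×3.3 = 0.7 V > V_CE(sat), so the active-region assumption holds.

active; I_C ≈ 1.8 mA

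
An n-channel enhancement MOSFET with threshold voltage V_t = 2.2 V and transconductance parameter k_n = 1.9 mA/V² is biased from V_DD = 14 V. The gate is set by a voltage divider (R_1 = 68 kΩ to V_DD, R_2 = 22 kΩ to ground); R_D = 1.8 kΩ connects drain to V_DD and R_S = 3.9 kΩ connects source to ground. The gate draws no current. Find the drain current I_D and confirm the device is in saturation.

I_D ≈ 0.2 mA

V_G = V_DD·R_2/(R_1+R_2) = 14×22/90 = 3.42 V.
Assume saturation: I_D = (k_n/2)(V_GS − V_t)² with V_GS = V_G − I_D·R_S = 3.42 − 3.9·I_D.
Substituting gives 14.4·I_D² − 10.1·I_D + 1.42 = 0, with roots I_D = 0.197 or 0.499 mA.
The root I_D = 0.499 mA gives V_GS = 1.48 V ≤ V_t, so take I_D = 0.197 mA.
Then V_GS = 2.66 V and V_DS = V_DD − I_D(R_D+R_S) = 14 − 0.197×5.7 = 12.9 V.
Saturation requires V_DS ≥ V_GS − V_t = 0.455 V; 12.9 ≥ 0.455 ✓.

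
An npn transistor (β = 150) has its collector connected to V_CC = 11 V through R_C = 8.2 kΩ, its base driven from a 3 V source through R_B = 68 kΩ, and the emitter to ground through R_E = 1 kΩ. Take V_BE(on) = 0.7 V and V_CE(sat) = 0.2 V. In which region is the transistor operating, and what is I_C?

saturation; I_C ≈ 1.2 mA

Assume active: I_B = (3 − 0.7)/(68 + 151×1) = 0.0105 mA, I_C = β·I_B = 1.58 mA.
Then V_CE = 11 − 1.58×8.2 − 1.59×1 = -3.5 V < 0.2 V — the active assumption fails.
Re-solve with V_CE = 0.2 V. KCL at the emitter: V_E/R_E = (V_BB−0.7−V_E)/R_B + (V_CC−0.2−V_E)/R_C, giving V_E = 1.19 V.
I_C = (V_CC − 0.2 − V_E)/R_C = (10.8 − 1.19)/8.2 = 1.17 mA.
Check: I_B = (2.3 − 1.19)/68 = 0.0163 mA, and β·I_B = 2.45 mA > I_C, confirming saturation.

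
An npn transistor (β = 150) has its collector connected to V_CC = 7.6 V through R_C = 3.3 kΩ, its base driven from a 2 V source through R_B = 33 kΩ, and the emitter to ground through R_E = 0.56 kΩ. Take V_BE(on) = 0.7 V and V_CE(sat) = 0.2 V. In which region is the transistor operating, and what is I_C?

Assume active. Base-emitter loop: I_B = (V_BB − V_BE)/(R_B + (β+1)R_E) = (2 − 0.7)/(33 + 151×0.56) = 0.0111 mA.
I_C = β·I_B = 150×0.0111 = 1.66 mA.
V_CE = V_CC − I_C·R_C − I_E·R_E = 7.6 − 1.66×3.3 − 1.67×0.56 = 1.19 V > V_CE(sat), so the active-region assumption holds.

active; I_C ≈ 1.7 mA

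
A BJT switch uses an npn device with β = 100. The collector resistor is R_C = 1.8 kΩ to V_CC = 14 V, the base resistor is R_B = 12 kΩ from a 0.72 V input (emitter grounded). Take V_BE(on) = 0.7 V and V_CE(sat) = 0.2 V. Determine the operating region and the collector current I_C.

active; I_C ≈ 0.17 mA

Assume active. Base-emitter loop: I_B = (V_BB − V_BE)/R_B = (0.72 − 0.7)/12 = 0.00167 mA.
I_C = β·I_B = 100×0.00167 = 0.167 mA.
V_CE = V_CC − I_C·R_C = 14 − 0.167×1.8 = 13.7 V > V_CE(sat), so the active-region assumption holds.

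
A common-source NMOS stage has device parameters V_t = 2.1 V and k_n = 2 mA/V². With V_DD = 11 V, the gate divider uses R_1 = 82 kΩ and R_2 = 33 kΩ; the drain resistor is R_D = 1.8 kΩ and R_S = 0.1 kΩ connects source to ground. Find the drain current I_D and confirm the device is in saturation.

I_D ≈ 0.93 mA

V_G = V_DD·R_2/(R_1+R_2) = 11×33/115 = 3.16 V.
Assume saturation: I_D = (k_n/2)(V_GS − V_t)² with V_GS = V_G − I_D·R_S = 3.16 − 0.1·I_D.
Substituting gives 0.01·I_D² − 1.21·I_D + 1.12 = 0, with roots I_D = 0.929 or 120 mA.
The root I_D = 120 mA gives V_GS = -8.86 V ≤ V_t, so take I_D = 0.929 mA.
Then V_GS = 3.06 V and V_DS = V_DD − I_D(R_D+R_S) = 11 − 0.929×1.9 = 9.24 V.
Saturation requires V_DS ≥ V_GS − V_t = 0.964 V; 9.24 ≥ 0.964 ✓.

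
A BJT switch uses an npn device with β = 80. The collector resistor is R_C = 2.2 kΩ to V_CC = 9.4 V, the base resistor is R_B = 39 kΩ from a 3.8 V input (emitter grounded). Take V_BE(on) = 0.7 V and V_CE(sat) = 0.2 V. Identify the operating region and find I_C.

Assume active: I_B = (3.8 − 0.7)/39 = 0.0795 mA, giving I_C = β·I_B = 6.36 mA.
But then V_CE = 9.4 − 6.36×2.2 = -4.59 V < V_CE(sat) = 0.2 V — impossible in the active region.
So the transistor is saturated. With V_CE = 0.2 V, I_C = (V_CC − 0.2)/R_C = 9.2/2.2 = 4.18 mA.
Check: β·I_B = 6.36 mA > I_C = 4.18 mA, confirming saturation.

saturation; I_C ≈ 4.2 mA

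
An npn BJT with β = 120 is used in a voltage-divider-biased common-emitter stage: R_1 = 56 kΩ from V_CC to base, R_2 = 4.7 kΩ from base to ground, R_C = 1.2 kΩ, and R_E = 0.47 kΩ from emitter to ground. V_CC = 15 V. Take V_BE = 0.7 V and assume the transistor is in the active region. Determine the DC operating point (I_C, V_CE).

Thevenize the base divider: V_Th = V_CC·R_2/(R_1+R_2) = 15×4.7/60.7 = 1.16 V, R_Th = R_1‖R_2 = 4.34 kΩ.
Base-emitter loop: V_Th = I_B·R_Th + V_BE + (β+1)I_B·R_E, so I_B = (1.16 − 0.7) / (4.34 + 121×0.47) = 0.00754 mA.
I_C = β·I_B = 120×0.00754 = 0.905 mA, and I_E = (β+1)I_B = 0.912 mA.
V_CE = V_CC − I_C·R_C − I_E·R_E = 15 − 0.905×1.2 − 0.912×0.47 = 13.5 V.
V_CE = 13.5 V > 0.2 V confirms active-region operation.

I_C ≈ 0.9 mA, V_CE ≈ 13 V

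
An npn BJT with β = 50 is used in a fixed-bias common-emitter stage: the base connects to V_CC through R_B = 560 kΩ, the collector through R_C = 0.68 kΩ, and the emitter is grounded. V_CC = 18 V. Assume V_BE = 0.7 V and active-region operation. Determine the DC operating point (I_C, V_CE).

Base loop: V_CC = I_B·R_B + V_BE, so I_B = (18 − 0.7)/560 kΩ = 0.0309 mA.
In the active region I_C = β·I_B = 50 × 0.0309 = 1.54 mA.
Collector loop: V_CE = V_CC − I_C·R_C = 18 − 1.54×0.68 = 16.9 V.
Since V_CE = 16.9 V > V_CE(sat) ≈ 0.2 V, the transistor is in the active region as assumed.

I_C ≈ 1.5 mA, V_CE ≈ 17 V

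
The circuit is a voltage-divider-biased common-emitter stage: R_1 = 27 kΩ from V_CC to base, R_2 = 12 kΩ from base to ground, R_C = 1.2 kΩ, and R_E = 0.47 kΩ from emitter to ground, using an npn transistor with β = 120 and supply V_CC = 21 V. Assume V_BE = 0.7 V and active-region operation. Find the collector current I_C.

Thevenize the base divider: V_Th = V_CC·R_2/(R_1+R_2) = 21×12/39 = 6.46 V, R_Th = R_1‖R_2 = 8.31 kΩ.
Base-emitter loop: V_Th = I_B·R_Th + V_BE + (β+1)I_B·R_E, so I_B = (6.46 − 0.7) / (8.31 + 121×0.47) = 0.0884 mA.
I_C = β·I_B = 120×0.0884 = 10.6 mA, and I_E = (β+1)I_B = 10.7 mA.
V_CE = V_CC − I_C·R_C − I_E·R_E = 21 − 10.6×1.2 − 10.7×0.47 = 3.24 V.
V_CE = 3.24 V > 0.2 V confirms active-region operation.

I_C ≈ 11 mA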